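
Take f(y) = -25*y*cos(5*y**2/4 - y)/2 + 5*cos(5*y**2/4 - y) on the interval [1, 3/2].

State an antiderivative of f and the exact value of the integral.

Antiderivative: F(y) = -5*sin(5*y**2/4 - y); value = -5*sin(21/16) + 5*sin(1/4)

The substitution u = 5*y**2/4 - y works: f is exactly (dF/du)*(du/dy) for that inner function.
F(y) = -5*sin(5*y**2/4 - y) is an antiderivative of f.
Check: d/dy[-5*sin(5*y**2/4 - y)] = -25*y*cos(5*y**2/4 - y)/2 + 5*cos(5*y**2/4 - y) = f(y).
F(3/2) = -5*sin(21/16); F(1) = -5*sin(1/4).
Integral = F(3/2) - F(1) = -5*sin(21/16) + 5*sin(1/4).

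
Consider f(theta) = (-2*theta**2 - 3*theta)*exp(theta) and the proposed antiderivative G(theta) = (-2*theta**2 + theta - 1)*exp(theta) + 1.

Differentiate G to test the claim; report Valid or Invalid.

Valid - differentiating G returns exactly f.

d/dtheta[G] = -2*theta**2*exp(theta) - 3*theta*exp(theta)
This equals f(theta) exactly, so the claim holds.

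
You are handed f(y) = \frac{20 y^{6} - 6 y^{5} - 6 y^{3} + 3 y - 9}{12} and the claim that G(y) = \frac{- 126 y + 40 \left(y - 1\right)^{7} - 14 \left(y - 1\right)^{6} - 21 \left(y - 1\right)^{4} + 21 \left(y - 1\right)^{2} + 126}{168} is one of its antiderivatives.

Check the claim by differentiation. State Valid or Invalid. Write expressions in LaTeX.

d/dy[G] = \frac{5 y^{6}}{3} - \frac{21 y^{5}}{2} + \frac{55 y^{4}}{2} - \frac{233 y^{3}}{6} + \frac{63 y^{2}}{2} - \frac{55 y}{4} + \frac{5}{3}
d/dy[G] - f(y) = - 10 y^{5} + \frac{55 y^{4}}{2} - \frac{115 y^{3}}{3} + \frac{63 y^{2}}{2} - 14 y + \frac{29}{12} != 0.

Invalid: d/dy[G] - f = - 10 y^{5} + \frac{55 y^{4}}{2} - \frac{115 y^{3}}{3} + \frac{63 y^{2}}{2} - 14 y + \frac{29}{12}, which is not 0.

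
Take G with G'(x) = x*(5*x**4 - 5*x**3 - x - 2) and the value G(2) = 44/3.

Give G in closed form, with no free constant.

G(x) = x**2*(5*x**4 - 6*x**3 - 2*x - 6)/6

A first test for any G(x): its x-derivative must equal the given G'(x).
A general antiderivative is 5*x**6/6 - x**5 - x**3/3 - x**2 + C.
The condition gives C = 44/3 - (44/3) = 0.
So G(x) = x**2*(5*x**4 - 6*x**3 - 2*x - 6)/6.
Check: d/dx[x**2*(5*x**4 - 6*x**3 - 2*x - 6)/6] = 5*x**5 - 5*x**4 - x**2 - 2*x, which equals G'(x).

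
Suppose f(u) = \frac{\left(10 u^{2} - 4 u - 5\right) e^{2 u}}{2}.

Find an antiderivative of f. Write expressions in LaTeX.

Recognize the product-rule pattern: f = v'r + vr' with v = \frac{5 u^{2}}{2} - \frac{7 u}{2} + \frac{1}{2}, r = e^{2 u}, so integration by parts undoes it.
Check: d/du[\frac{5 u^{2} e^{2 u}}{2} - \frac{7 u e^{2 u}}{2} + \frac{e^{2 u}}{2}] = 5 u^{2} e^{2 u} - 2 u e^{2 u} - \frac{5 e^{2 u}}{2}, which equals f(u).

An antiderivative is F(u) = \frac{5 u^{2} e^{2 u}}{2} - \frac{7 u e^{2 u}}{2} + \frac{e^{2 u}}{2}.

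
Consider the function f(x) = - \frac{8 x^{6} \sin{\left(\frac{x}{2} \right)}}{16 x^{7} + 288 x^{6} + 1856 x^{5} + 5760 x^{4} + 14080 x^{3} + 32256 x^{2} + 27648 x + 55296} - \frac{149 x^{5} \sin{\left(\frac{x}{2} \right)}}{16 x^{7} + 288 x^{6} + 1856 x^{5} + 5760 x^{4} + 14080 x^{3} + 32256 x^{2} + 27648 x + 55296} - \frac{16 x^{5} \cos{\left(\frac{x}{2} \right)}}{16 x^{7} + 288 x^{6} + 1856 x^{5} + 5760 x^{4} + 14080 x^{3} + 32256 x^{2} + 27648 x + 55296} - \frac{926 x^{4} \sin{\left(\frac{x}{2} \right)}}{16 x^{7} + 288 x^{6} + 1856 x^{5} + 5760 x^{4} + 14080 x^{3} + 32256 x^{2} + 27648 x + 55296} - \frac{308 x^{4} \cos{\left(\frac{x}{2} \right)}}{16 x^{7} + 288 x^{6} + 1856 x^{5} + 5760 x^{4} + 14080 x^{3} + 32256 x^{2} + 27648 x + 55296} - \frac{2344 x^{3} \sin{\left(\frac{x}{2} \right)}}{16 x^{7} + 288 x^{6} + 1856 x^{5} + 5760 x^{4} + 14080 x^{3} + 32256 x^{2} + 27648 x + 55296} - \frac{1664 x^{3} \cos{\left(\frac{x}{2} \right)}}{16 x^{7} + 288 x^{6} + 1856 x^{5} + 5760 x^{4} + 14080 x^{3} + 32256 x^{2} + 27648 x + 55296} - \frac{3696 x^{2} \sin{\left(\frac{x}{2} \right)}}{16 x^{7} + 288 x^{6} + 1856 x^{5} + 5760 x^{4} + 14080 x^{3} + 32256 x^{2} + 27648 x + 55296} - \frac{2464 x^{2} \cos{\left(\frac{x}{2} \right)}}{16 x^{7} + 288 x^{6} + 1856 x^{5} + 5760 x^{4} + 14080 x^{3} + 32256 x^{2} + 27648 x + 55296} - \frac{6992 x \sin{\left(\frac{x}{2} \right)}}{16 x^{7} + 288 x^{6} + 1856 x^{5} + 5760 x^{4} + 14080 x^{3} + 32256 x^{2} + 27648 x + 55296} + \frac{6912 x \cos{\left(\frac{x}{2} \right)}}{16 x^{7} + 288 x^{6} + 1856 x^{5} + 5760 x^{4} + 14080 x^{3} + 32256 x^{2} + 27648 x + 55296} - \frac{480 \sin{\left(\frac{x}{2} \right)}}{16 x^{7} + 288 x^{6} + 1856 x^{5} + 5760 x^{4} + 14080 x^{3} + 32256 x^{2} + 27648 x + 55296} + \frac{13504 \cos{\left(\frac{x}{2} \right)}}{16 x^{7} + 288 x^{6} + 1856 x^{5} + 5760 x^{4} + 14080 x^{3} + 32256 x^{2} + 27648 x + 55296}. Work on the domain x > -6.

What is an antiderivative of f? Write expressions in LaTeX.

Recognize the product-rule pattern: f = u'v + uv' with u = \frac{x}{2 \left(\frac{x^{2}}{2} + 2\right)} + \frac{5}{8 \left(x + 6\right)^{2}}, v = \cos{\left(\frac{x}{2} \right)}, so integration by parts undoes it.
Check: d/dx[\frac{8 x^{3} \cos{\left(\frac{x}{2} \right)} + 101 x^{2} \cos{\left(\frac{x}{2} \right)} + 288 x \cos{\left(\frac{x}{2} \right)} + 20 \cos{\left(\frac{x}{2} \right)}}{8 x^{4} + 96 x^{3} + 320 x^{2} + 384 x + 1152}] = \frac{- 8 x^{6} \sin{\left(\frac{x}{2} \right)} - 149 x^{5} \sin{\left(\frac{x}{2} \right)} - 16 x^{5} \cos{\left(\frac{x}{2} \right)} - 926 x^{4} \sin{\left(\frac{x}{2} \right)} - 308 x^{4} \cos{\left(\frac{x}{2} \right)} - 2344 x^{3} \sin{\left(\frac{x}{2} \right)} - 1664 x^{3} \cos{\left(\frac{x}{2} \right)} - 3696 x^{2} \sin{\left(\frac{x}{2} \right)} - 2464 x^{2} \cos{\left(\frac{x}{2} \right)} - 6992 x \sin{\left(\frac{x}{2} \right)} + 6912 x \cos{\left(\frac{x}{2} \right)} - 480 \sin{\left(\frac{x}{2} \right)} + 13504 \cos{\left(\frac{x}{2} \right)}}{16 x^{7} + 288 x^{6} + 1856 x^{5} + 5760 x^{4} + 14080 x^{3} + 32256 x^{2} + 27648 x + 55296}, which equals f(x).

An antiderivative is F(x) = \frac{8 x^{3} \cos{\left(\frac{x}{2} \right)} + 101 x^{2} \cos{\left(\frac{x}{2} \right)} + 288 x \cos{\left(\frac{x}{2} \right)} + 20 \cos{\left(\frac{x}{2} \right)}}{8 x^{4} + 96 x^{3} + 320 x^{2} + 384 x + 1152}.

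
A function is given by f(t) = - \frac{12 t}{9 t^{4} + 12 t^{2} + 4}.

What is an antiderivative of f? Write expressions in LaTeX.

The substitution u = 3 t^{2} + 2 works: f is exactly (dF/du)*(du/dt) for that inner function.
Check: d/dt[\frac{2}{3 t^{2} + 2}] = - \frac{12 t}{9 t^{4} + 12 t^{2} + 4} = f(t).

An antiderivative is F(t) = \frac{2}{3 t^{2} + 2}.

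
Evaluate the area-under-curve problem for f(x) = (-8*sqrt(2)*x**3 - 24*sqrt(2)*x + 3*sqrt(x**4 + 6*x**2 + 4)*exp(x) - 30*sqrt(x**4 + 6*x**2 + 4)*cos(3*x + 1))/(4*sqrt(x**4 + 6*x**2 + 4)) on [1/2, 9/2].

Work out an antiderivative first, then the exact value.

Recover f(x) by differentiating a candidate F(x); any mismatch rules it out.
F(x) = sqrt(2)*(-8*sqrt(x**4 + 6*x**2 + 4) + 3*sqrt(2)*exp(x) - 10*sqrt(2)*sin(3*x + 1))/8 is an antiderivative of f.
Check: d/dx[sqrt(2)*(-8*sqrt(x**4 + 6*x**2 + 4) + 3*sqrt(2)*exp(x) - 10*sqrt(2)*sin(3*x + 1))/8] = (-8*sqrt(2)*x**3 - 24*sqrt(2)*x + 3*sqrt(x**4 + 6*x**2 + 4)*exp(x) - 30*sqrt(x**4 + 6*x**2 + 4)*cos(3*x + 1))/(4*sqrt(x**4 + 6*x**2 + 4)) = f(x).
F(9/2) = -sqrt(17138)/4 - 5*sin(29/2)/2 + 3*exp(9/2)/4; F(1/2) = -sqrt(178)/4 - 5*sin(5/2)/2 + 3*exp(1/2)/4.
Integral = F(9/2) - F(1/2) = -sqrt(17138)/4 - 5*sin(29/2)/2 - 3*exp(1/2)/4 + 5*sin(5/2)/2 + sqrt(178)/4 + 3*exp(9/2)/4.

Antiderivative: F(x) = sqrt(2)*(-8*sqrt(x**4 + 6*x**2 + 4) + 3*sqrt(2)*exp(x) - 10*sqrt(2)*sin(3*x + 1))/8; value = -sqrt(17138)/4 - 5*sin(29/2)/2 - 3*exp(1/2)/4 + 5*sin(5/2)/2 + sqrt(178)/4 + 3*exp(9/2)/4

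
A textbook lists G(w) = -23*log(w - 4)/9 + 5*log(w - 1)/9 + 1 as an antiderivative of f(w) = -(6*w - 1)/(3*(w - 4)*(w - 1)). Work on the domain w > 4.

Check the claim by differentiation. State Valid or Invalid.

Valid - the claim checks out under differentiation.

d/dw[G] = (1 - 6*w)/(3*w**2 - 15*w + 12)
This equals f(w) exactly, so the claim holds.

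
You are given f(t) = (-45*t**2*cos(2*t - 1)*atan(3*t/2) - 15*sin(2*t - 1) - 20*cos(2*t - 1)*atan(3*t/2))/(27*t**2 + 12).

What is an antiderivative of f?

An antiderivative is F(t) = -5*sin(2*t - 1)*atan(3*t/2)/6.

Recognize the product-rule pattern: f = u'v + uv' with u = -5*atan(3*t/2)/6, v = sin(2*t - 1), so integration by parts undoes it.
Check: d/dt[-5*sin(2*t - 1)*atan(3*t/2)/6] = (-45*t**2*cos(2*t - 1)*atan(3*t/2) - 15*sin(2*t - 1) - 20*cos(2*t - 1)*atan(3*t/2))/(27*t**2 + 12) = f(t).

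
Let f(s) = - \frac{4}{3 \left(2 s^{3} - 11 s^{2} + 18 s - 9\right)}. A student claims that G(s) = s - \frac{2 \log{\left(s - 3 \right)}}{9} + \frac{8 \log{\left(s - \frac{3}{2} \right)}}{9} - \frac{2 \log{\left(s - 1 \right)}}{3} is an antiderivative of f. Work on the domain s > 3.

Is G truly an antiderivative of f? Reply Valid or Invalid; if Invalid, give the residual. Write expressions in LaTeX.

Invalid: d/ds[G] - f = 1, which is not 0.

d/ds[G] = \frac{6 s^{3} - 33 s^{2} + 54 s - 31}{6 s^{3} - 33 s^{2} + 54 s - 27}
d/ds[G] - f(s) = 1 != 0.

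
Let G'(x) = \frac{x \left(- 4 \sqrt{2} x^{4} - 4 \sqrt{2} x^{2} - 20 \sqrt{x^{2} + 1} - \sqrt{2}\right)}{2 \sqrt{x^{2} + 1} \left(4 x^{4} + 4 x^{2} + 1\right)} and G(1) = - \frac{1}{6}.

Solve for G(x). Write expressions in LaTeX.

G(x) = \frac{- 2 \sqrt{2} x^{2} \sqrt{x^{2} + 1} - \sqrt{2} \sqrt{x^{2} + 1} + 5}{4 x^{2} + 2}

A candidate passes only if d/dx[G] lands on the given G'(x) exactly.
A general antiderivative is - \frac{\sqrt{2 x^{2} + 2}}{2} + \frac{5}{2 \left(2 x^{2} + 1\right)} + C.
The condition gives C = - \frac{1}{6} - (- \frac{1}{6}) = 0.
So G(x) = \frac{- 2 \sqrt{2} x^{2} \sqrt{x^{2} + 1} - \sqrt{2} \sqrt{x^{2} + 1} + 5}{4 x^{2} + 2}.
Check: d/dx[\frac{- 2 \sqrt{2} x^{2} \sqrt{x^{2} + 1} - \sqrt{2} \sqrt{x^{2} + 1} + 5}{4 x^{2} + 2}] = \frac{- 4 \sqrt{2} x^{5} - 4 \sqrt{2} x^{3} - 20 x \sqrt{x^{2} + 1} - \sqrt{2} x}{8 x^{4} \sqrt{x^{2} + 1} + 8 x^{2} \sqrt{x^{2} + 1} + 2 \sqrt{x^{2} + 1}}, which equals G'(x).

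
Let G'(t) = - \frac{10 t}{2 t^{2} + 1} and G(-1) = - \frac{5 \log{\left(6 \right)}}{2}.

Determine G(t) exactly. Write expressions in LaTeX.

The substitution u = 4 t^{2} + 2 works: G'(t) is exactly (dG/du)*(du/dt) for that inner function.
A general antiderivative is - \frac{5 \log{\left(4 t^{2} + 2 \right)}}{2} + C.
The condition gives C = - \frac{5 \log{\left(6 \right)}}{2} - (- \frac{5 \log{\left(6 \right)}}{2}) = 0.
So G(t) = - \frac{5 \log{\left(4 t^{2} + 2 \right)}}{2}.
Check: d/dt[- \frac{5 \log{\left(4 t^{2} + 2 \right)}}{2}] = - \frac{10 t}{2 t^{2} + 1} = G'(t).

G(t) = - \frac{5 \log{\left(4 t^{2} + 2 \right)}}{2}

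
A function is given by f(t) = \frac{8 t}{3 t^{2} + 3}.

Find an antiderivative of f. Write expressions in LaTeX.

The substitution u = 2 t^{2} + 2 works: f is exactly (dF/du)*(du/dt) for that inner function.
Check: d/dt[\frac{4 \log{\left(2 t^{2} + 2 \right)}}{3}] = \frac{8 t}{3 t^{2} + 3} = f(t).

An antiderivative is F(t) = \frac{4 \log{\left(2 t^{2} + 2 \right)}}{3}.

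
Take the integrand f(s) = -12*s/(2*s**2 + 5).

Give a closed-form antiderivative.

An antiderivative is F(s) = -3*log(2*s**2 + 5).

The substitution u = 2*s**2 + 5 works: f is exactly (dF/du)*(du/ds) for that inner function.
Check: d/ds[-3*log(2*s**2 + 5)] = -12*s/(2*s**2 + 5) = f(s).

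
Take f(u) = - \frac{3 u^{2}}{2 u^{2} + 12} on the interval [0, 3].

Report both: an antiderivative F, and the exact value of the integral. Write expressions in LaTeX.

Differentiate the proposed F(u) back; it has to land on f(u) exactly.
F(u) = - \frac{3 u}{2} + \frac{3 \sqrt{6} \operatorname{atan}{\left(\frac{\sqrt{6} u}{6} \right)}}{2} is an antiderivative of f.
Check: d/du[- \frac{3 u}{2} + \frac{3 \sqrt{6} \operatorname{atan}{\left(\frac{\sqrt{6} u}{6} \right)}}{2}] = - \frac{3 u^{2}}{2 u^{2} + 12} = f(u).
F(3) = - \frac{9}{2} + \frac{3 \sqrt{6} \operatorname{atan}{\left(\frac{\sqrt{6}}{2} \right)}}{2}; F(0) = 0.
Integral = F(3) - F(0) = - \frac{9}{2} + \frac{3 \sqrt{6} \operatorname{atan}{\left(\frac{\sqrt{6}}{2} \right)}}{2}.

Antiderivative: F(u) = - \frac{3 u}{2} + \frac{3 \sqrt{6} \operatorname{atan}{\left(\frac{\sqrt{6} u}{6} \right)}}{2}; value = - \frac{9}{2} + \frac{3 \sqrt{6} \operatorname{atan}{\left(\frac{\sqrt{6}}{2} \right)}}{2}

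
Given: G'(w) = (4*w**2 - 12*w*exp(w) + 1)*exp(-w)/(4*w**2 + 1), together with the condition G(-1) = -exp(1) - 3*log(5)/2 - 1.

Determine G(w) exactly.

Since d/dw undoes antidifferentiation here, G(w) must give back the stated G'(w).
A general antiderivative is -3*log(4*w**2 + 1)/2 - exp(-w) + C.
The condition gives C = -exp(1) - 3*log(5)/2 - 1 - (-exp(1) - 3*log(5)/2) = -1.
So G(w) = -3*log(4*w**2 + 1)/2 - 1 - exp(-w).
Check: d/dw[-3*log(4*w**2 + 1)/2 - 1 - exp(-w)] = (4*w**2 - 12*w*exp(w) + 1)/(4*w**2*exp(w) + exp(w)), which equals G'(w).

G(w) = -3*log(4*w**2 + 1)/2 - 1 - exp(-w)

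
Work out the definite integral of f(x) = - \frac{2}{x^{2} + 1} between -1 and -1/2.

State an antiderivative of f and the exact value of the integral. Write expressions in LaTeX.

A first test for any F(x): its x-derivative must equal f(x) identically.
F(x) = - 2 \operatorname{atan}{\left(x \right)} is an antiderivative of f.
Check: d/dx[- 2 \operatorname{atan}{\left(x \right)}] = - \frac{2}{x^{2} + 1} = f(x).
F(-1/2) = 2 \operatorname{atan}{\left(\frac{1}{2} \right)}; F(-1) = \frac{\pi}{2}.
Integral = F(-1/2) - F(-1) = - \frac{\pi}{2} + 2 \operatorname{atan}{\left(\frac{1}{2} \right)}.

Antiderivative: F(x) = - 2 \operatorname{atan}{\left(x \right)}; value = - \frac{\pi}{2} + 2 \operatorname{atan}{\left(\frac{1}{2} \right)}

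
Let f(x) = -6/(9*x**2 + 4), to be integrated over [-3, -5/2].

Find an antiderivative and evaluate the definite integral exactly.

A candidate is checked by its d/dx: the result must match f(x).
F(x) = -atan(3*x/2) is an antiderivative of f.
Check: d/dx[-atan(3*x/2)] = -6/(9*x**2 + 4) = f(x).
F(-5/2) = atan(15/4); F(-3) = atan(9/2).
Integral = F(-5/2) - F(-3) = -atan(9/2) + atan(15/4).

Antiderivative: F(x) = -atan(3*x/2); value = -atan(9/2) + atan(15/4)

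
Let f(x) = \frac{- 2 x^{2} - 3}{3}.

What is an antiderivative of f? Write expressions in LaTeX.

An antiderivative is F(x) = - \frac{2 x^{3}}{9} - x.

Recover f(x) by differentiating a candidate F(x); any mismatch rules it out.
Check: d/dx[- \frac{2 x^{3}}{9} - x] = - \frac{2 x^{2}}{3} - 1, which equals f(x).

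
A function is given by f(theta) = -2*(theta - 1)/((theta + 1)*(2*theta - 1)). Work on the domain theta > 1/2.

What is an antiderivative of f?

An antiderivative is F(theta) = (log(theta - 1/2) - 4*log(theta + 1))/3.

Factor the denominator ((theta + 1)*(2*theta - 1)) and decompose: f = 2/(3*(2*theta - 1)) - 4/(3*(theta + 1)); each piece integrates to a log, atan, or power term.
Check: d/dtheta[(log(theta - 1/2) - 4*log(theta + 1))/3] = (2 - 2*theta)/(2*theta**2 + theta - 1), which equals f(theta).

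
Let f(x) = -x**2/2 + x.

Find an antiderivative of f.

An antiderivative is F(x) = -x**2*(x - 3)/6.

The integrand splits into summands that can be handled one at a time.
Check: d/dx[-x**2*(x - 3)/6] = -x**2/2 + x = f(x).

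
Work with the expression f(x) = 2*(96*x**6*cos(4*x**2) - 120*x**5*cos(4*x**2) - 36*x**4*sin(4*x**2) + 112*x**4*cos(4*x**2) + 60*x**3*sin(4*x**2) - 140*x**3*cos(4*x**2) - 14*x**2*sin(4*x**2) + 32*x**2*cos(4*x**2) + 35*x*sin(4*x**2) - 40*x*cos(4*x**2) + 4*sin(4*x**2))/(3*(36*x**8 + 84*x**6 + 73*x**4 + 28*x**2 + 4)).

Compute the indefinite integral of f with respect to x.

Check any antiderivative F(x) by computing F'(x) and comparing it with f(x).
Check: d/dx[4*x*sin(4*x**2)/(18*x**4 + 21*x**2 + 6) - 5*sin(4*x**2)/(18*x**4 + 21*x**2 + 6)] = (192*x**6*cos(4*x**2) - 240*x**5*cos(4*x**2) - 72*x**4*sin(4*x**2) + 224*x**4*cos(4*x**2) + 120*x**3*sin(4*x**2) - 280*x**3*cos(4*x**2) - 28*x**2*sin(4*x**2) + 64*x**2*cos(4*x**2) + 70*x*sin(4*x**2) - 80*x*cos(4*x**2) + 8*sin(4*x**2))/(108*x**8 + 252*x**6 + 219*x**4 + 84*x**2 + 12), which equals f(x).

F(x) = 4*x*sin(4*x**2)/(18*x**4 + 21*x**2 + 6) - 5*sin(4*x**2)/(18*x**4 + 21*x**2 + 6) + C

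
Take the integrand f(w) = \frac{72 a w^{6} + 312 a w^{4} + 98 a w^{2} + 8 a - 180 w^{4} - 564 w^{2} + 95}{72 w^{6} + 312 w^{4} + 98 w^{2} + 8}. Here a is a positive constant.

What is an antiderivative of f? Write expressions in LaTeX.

An antiderivative is F(w) = \frac{24 a w^{3} + 4 a w - 6 w^{2} \operatorname{atan}{\left(\frac{w}{2} \right)} + 48 w - \operatorname{atan}{\left(\frac{w}{2} \right)}}{24 w^{2} + 4}.

Recover f(w) by differentiating a candidate F(w); any mismatch rules it out.
Check: d/dw[\frac{24 a w^{3} + 4 a w - 6 w^{2} \operatorname{atan}{\left(\frac{w}{2} \right)} + 48 w - \operatorname{atan}{\left(\frac{w}{2} \right)}}{24 w^{2} + 4}] = \frac{72 a w^{6} + 312 a w^{4} + 98 a w^{2} + 8 a - 180 w^{4} - 564 w^{2} + 95}{72 w^{6} + 312 w^{4} + 98 w^{2} + 8} = f(w).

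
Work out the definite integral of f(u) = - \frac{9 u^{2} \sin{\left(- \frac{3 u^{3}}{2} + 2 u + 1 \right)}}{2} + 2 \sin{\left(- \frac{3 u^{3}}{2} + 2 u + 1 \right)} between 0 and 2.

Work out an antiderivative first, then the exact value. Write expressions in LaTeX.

The substitution w = - \frac{3 u^{3}}{2} + 2 u + 1 works: f is exactly (dF/dw)*(dw/du) for that inner function.
F(u) = - \cos{\left(- \frac{3 u^{3}}{2} + 2 u + 1 \right)} is an antiderivative of f.
Check: d/du[- \cos{\left(- \frac{3 u^{3}}{2} + 2 u + 1 \right)}] = - \frac{9 u^{2} \sin{\left(- \frac{3 u^{3}}{2} + 2 u + 1 \right)}}{2} + 2 \sin{\left(- \frac{3 u^{3}}{2} + 2 u + 1 \right)} = f(u).
F(2) = - \cos{\left(7 \right)}; F(0) = - \cos{\left(1 \right)}.
Integral = F(2) - F(0) = - \cos{\left(7 \right)} + \cos{\left(1 \right)}.

Antiderivative: F(u) = - \cos{\left(- \frac{3 u^{3}}{2} + 2 u + 1 \right)}; value = - \cos{\left(7 \right)} + \cos{\left(1 \right)}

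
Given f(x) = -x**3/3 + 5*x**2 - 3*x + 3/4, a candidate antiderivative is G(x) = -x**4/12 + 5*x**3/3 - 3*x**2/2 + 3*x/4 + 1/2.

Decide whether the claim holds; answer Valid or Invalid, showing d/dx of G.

Valid - the claim checks out under differentiation.

d/dx[G] = -x**3/3 + 5*x**2 - 3*x + 3/4
This equals f(x) exactly, so the claim holds.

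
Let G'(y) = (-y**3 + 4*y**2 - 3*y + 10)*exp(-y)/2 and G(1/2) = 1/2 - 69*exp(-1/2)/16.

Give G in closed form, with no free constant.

G'(y) has the shape u'v + uv' for u = y**3/2 - y**2/2 + y/2 - 9/2 and v = exp(-y) — it is the derivative of the product u*v.
A general antiderivative is (y**3 - y**2 + y - 9)*exp(-y)/2 + C.
The condition gives C = 1/2 - 69*exp(-1/2)/16 - (-69*exp(-1/2)/16) = 1/2.
So G(y) = (y**3 - y**2 + y - 9)*exp(-y)/2 + 1/2.
Check: d/dy[(y**3 - y**2 + y - 9)*exp(-y)/2 + 1/2] = (-y**3 + 4*y**2 - 3*y + 10)*exp(-y)/2 = G'(y).

G(y) = (y**3 - y**2 + y - 9)*exp(-y)/2 + 1/2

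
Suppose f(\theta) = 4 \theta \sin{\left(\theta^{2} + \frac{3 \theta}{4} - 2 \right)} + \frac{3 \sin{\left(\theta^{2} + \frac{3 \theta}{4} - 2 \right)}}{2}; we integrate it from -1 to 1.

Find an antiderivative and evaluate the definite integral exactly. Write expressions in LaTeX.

Antiderivative: F(\theta) = - 2 \cos{\left(\theta^{2} + \frac{3 \theta}{4} - 2 \right)}; value = - 2 \cos{\left(\frac{1}{4} \right)} + 2 \cos{\left(\frac{7}{4} \right)}

f matches the chain-rule pattern g'(h)*h' with inner function h(\theta) = \theta^{2} + \frac{3 \theta}{4} - 2; substituting u = h(\theta) collapses the integral.
F(\theta) = - 2 \cos{\left(\theta^{2} + \frac{3 \theta}{4} - 2 \right)} is an antiderivative of f.
Check: d/d\theta[- 2 \cos{\left(\theta^{2} + \frac{3 \theta}{4} - 2 \right)}] = 4 \theta \sin{\left(\theta^{2} + \frac{3 \theta}{4} - 2 \right)} + \frac{3 \sin{\left(\theta^{2} + \frac{3 \theta}{4} - 2 \right)}}{2} = f(\theta).
F(1) = - 2 \cos{\left(\frac{1}{4} \right)}; F(-1) = - 2 \cos{\left(\frac{7}{4} \right)}.
Integral = F(1) - F(-1) = - 2 \cos{\left(\frac{1}{4} \right)} + 2 \cos{\left(\frac{7}{4} \right)}.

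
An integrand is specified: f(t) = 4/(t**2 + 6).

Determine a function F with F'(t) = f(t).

An antiderivative is F(t) = 2*sqrt(6)*atan(sqrt(6)*t/6)/3.

Any candidate F(t) must reproduce f(t) exactly when differentiated.
Check: d/dt[2*sqrt(6)*atan(sqrt(6)*t/6)/3] = 4/(t**2 + 6) = f(t).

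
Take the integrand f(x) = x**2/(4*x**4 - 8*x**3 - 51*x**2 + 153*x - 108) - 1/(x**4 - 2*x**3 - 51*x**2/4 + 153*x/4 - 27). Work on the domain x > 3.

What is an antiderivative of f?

An antiderivative is F(x) = (1210*(2*x - 3)*log(x - 3) - 994*(2*x - 3)*log(x - 3/2) - 216*(2*x - 3)*log(x + 4) - 1617)/(15246*(2*x - 3)).

Factor the denominator ((x - 3)*(x + 4)*(2*x - 3)**2) and decompose: f = -142/(1089*(2*x - 3)) + 7/(33*(2*x - 3)**2) - 12/(847*(x + 4)) + 5/(63*(x - 3)); each piece integrates to a log, atan, or power term.
Check: d/dx[(1210*(2*x - 3)*log(x - 3) - 994*(2*x - 3)*log(x - 3/2) - 216*(2*x - 3)*log(x + 4) - 1617)/(15246*(2*x - 3))] = (x**2 - 4)/(4*x**4 - 8*x**3 - 51*x**2 + 153*x - 108), which equals f(x).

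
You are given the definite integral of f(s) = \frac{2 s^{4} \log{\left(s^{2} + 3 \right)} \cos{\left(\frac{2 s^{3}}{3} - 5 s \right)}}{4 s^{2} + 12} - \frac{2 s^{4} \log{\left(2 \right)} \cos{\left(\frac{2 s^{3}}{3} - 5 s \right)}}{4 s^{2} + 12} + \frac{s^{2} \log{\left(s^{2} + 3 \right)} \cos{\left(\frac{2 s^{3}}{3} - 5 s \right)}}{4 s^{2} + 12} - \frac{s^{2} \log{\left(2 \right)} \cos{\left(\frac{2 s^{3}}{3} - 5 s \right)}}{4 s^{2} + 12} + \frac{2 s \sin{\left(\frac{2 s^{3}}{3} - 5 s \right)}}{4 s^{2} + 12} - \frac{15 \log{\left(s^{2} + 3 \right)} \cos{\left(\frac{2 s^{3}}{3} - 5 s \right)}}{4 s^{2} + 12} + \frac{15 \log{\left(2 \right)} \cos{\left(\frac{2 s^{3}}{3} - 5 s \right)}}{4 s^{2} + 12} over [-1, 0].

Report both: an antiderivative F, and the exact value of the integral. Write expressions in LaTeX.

Antiderivative: F(s) = \frac{\log{\left(\frac{s^{2}}{2} + \frac{3}{2} \right)} \sin{\left(\frac{2 s^{3}}{3} - 5 s \right)}}{4}; value = - \frac{\log{\left(2 \right)} \sin{\left(\frac{13}{3} \right)}}{4}

f has the shape u'v + uv' for u = \frac{\log{\left(\frac{s^{2}}{2} + \frac{3}{2} \right)}}{4} and v = \sin{\left(\frac{2 s^{3}}{3} - 5 s \right)} — it is the derivative of the product u*v.
F(s) = \frac{\log{\left(\frac{s^{2}}{2} + \frac{3}{2} \right)} \sin{\left(\frac{2 s^{3}}{3} - 5 s \right)}}{4} is an antiderivative of f.
Check: d/ds[\frac{\log{\left(\frac{s^{2}}{2} + \frac{3}{2} \right)} \sin{\left(\frac{2 s^{3}}{3} - 5 s \right)}}{4}] = \frac{2 s^{4} \log{\left(s^{2} + 3 \right)} \cos{\left(\frac{2 s^{3}}{3} - 5 s \right)} - 2 s^{4} \log{\left(2 \right)} \cos{\left(\frac{2 s^{3}}{3} - 5 s \right)} + s^{2} \log{\left(s^{2} + 3 \right)} \cos{\left(\frac{2 s^{3}}{3} - 5 s \right)} - s^{2} \log{\left(2 \right)} \cos{\left(\frac{2 s^{3}}{3} - 5 s \right)} + 2 s \sin{\left(\frac{2 s^{3}}{3} - 5 s \right)} - 15 \log{\left(s^{2} + 3 \right)} \cos{\left(\frac{2 s^{3}}{3} - 5 s \right)} + 15 \log{\left(2 \right)} \cos{\left(\frac{2 s^{3}}{3} - 5 s \right)}}{4 s^{2} + 12}, which equals f(s).
F(0) = 0; F(-1) = \frac{\log{\left(2 \right)} \sin{\left(\frac{13}{3} \right)}}{4}.
Integral = F(0) - F(-1) = - \frac{\log{\left(2 \right)} \sin{\left(\frac{13}{3} \right)}}{4}.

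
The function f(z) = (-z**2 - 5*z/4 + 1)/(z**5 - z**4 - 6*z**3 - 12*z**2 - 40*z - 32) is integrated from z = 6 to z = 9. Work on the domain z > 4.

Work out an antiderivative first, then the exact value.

Factor the denominator (4*(z - 4)*(z + 1)*(z + 2)*(z**2 + 4)) and decompose: f = (3*z + 2)/(32*(z**2 + 4)) - 1/(96*(z + 2)) - 1/(20*(z + 1)) - 1/(30*(z - 4)); each piece integrates to a log, atan, or power term.
F(z) = -log(z - 4)/30 - log(z + 1)/20 - log(z + 2)/96 + 3*log(z**2 + 4)/64 + atan(z/2)/32 is an antiderivative of f.
Check: d/dz[-log(z - 4)/30 - log(z + 1)/20 - log(z + 2)/96 + 3*log(z**2 + 4)/64 + atan(z/2)/32] = (-4*z**2 - 5*z + 4)/(4*z**5 - 4*z**4 - 24*z**3 - 48*z**2 - 160*z - 128), which equals f(z).
F(9) = -log(10)/20 - log(5)/30 - log(11)/96 + atan(9/2)/32 + 3*log(85)/64; F(6) = -log(7)/20 - log(2)/30 - log(8)/96 + atan(3)/32 + 3*log(40)/64.
Integral = F(9) - F(6) = -3*log(40)/64 - log(10)/20 - log(5)/30 - atan(3)/32 - log(11)/96 + log(8)/96 + log(2)/30 + atan(9/2)/32 + log(7)/20 + 3*log(85)/64.

Antiderivative: F(z) = -log(z - 4)/30 - log(z + 1)/20 - log(z + 2)/96 + 3*log(z**2 + 4)/64 + atan(z/2)/32; value = -3*log(40)/64 - log(10)/20 - log(5)/30 - atan(3)/32 - log(11)/96 + log(8)/96 + log(2)/30 + atan(9/2)/32 + log(7)/20 + 3*log(85)/64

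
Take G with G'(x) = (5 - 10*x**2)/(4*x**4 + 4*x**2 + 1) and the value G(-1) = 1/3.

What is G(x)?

Recognize the product-rule pattern: G'(x) = u'v + uv' with u = 5*x, v = 1/(2*x**2 + 1), so integration by parts undoes it.
A general antiderivative is 5*x/(2*x**2 + 1) + C.
The condition gives C = 1/3 - (-5/3) = 2.
So G(x) = (4*x**2 + 5*x + 2)/(2*x**2 + 1).
Check: d/dx[(4*x**2 + 5*x + 2)/(2*x**2 + 1)] = (5 - 10*x**2)/(4*x**4 + 4*x**2 + 1) = G'(x).

G(x) = (4*x**2 + 5*x + 2)/(2*x**2 + 1)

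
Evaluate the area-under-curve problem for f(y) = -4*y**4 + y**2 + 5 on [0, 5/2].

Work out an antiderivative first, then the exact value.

Antiderivative: F(y) = -4*y**5/5 + y**3/3 + 5*y; value = -725/12

Integrate term by term and add the pieces.
F(y) = -4*y**5/5 + y**3/3 + 5*y is an antiderivative of f.
Check: d/dy[-4*y**5/5 + y**3/3 + 5*y] = -4*y**4 + y**2 + 5 = f(y).
F(5/2) = -725/12; F(0) = 0.
Integral = F(5/2) - F(0) = -725/12.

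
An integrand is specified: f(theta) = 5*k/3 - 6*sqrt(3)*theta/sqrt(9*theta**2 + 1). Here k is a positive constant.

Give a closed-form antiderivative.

An antiderivative is F(theta) = sqrt(3)*(5*sqrt(3)*k*theta - 6*sqrt(9*theta**2 + 1))/9.

Any candidate F(theta) must reproduce f(theta) exactly when differentiated.
Check: d/dtheta[sqrt(3)*(5*sqrt(3)*k*theta - 6*sqrt(9*theta**2 + 1))/9] = (5*k*sqrt(9*theta**2 + 1) - 18*sqrt(3)*theta)/(3*sqrt(9*theta**2 + 1)), which equals f(theta).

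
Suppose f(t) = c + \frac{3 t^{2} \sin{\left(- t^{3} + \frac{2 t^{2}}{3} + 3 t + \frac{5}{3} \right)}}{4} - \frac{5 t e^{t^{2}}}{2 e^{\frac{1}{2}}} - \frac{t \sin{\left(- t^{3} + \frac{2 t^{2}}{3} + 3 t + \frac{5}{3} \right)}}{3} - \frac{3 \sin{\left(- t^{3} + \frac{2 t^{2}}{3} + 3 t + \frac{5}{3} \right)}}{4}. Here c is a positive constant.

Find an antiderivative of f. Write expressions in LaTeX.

Integrate term by term and add the pieces.
Check: d/dt[c t - \frac{5 e^{t^{2} - \frac{1}{2}}}{4} + \frac{\cos{\left(- t^{3} + \frac{2 t^{2}}{3} + 3 t + \frac{5}{3} \right)}}{4}] = c + \frac{3 t^{2} \sin{\left(- t^{3} + \frac{2 t^{2}}{3} + 3 t + \frac{5}{3} \right)}}{4} - \frac{5 t e^{t^{2}}}{2 e^{\frac{1}{2}}} - \frac{t \sin{\left(- t^{3} + \frac{2 t^{2}}{3} + 3 t + \frac{5}{3} \right)}}{3} - \frac{3 \sin{\left(- t^{3} + \frac{2 t^{2}}{3} + 3 t + \frac{5}{3} \right)}}{4} = f(t).

An antiderivative is F(t) = c t - \frac{5 e^{t^{2} - \frac{1}{2}}}{4} + \frac{\cos{\left(- t^{3} + \frac{2 t^{2}}{3} + 3 t + \frac{5}{3} \right)}}{4}.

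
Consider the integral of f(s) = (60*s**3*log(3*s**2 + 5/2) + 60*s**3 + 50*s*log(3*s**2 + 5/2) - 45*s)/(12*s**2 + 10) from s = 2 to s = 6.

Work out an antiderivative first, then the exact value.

Recognize the product-rule pattern: f = u'v + uv' with u = 5*s**2/2 - 15/8, v = log(3*s**2 + 5/2), so integration by parts undoes it.
F(s) = 5*s**2*log(3*s**2 + 5/2)/2 - 15*log(3*s**2 + 5/2)/8 is an antiderivative of f.
Check: d/ds[5*s**2*log(3*s**2 + 5/2)/2 - 15*log(3*s**2 + 5/2)/8] = (60*s**3*log(3*s**2 + 5/2) + 60*s**3 + 50*s*log(3*s**2 + 5/2) - 45*s)/(12*s**2 + 10) = f(s).
F(6) = 705*log(221/2)/8; F(2) = 65*log(29/2)/8.
Integral = F(6) - F(2) = -65*log(29/2)/8 + 705*log(221/2)/8.

Antiderivative: F(s) = 5*s**2*log(3*s**2 + 5/2)/2 - 15*log(3*s**2 + 5/2)/8; value = -65*log(29/2)/8 + 705*log(221/2)/8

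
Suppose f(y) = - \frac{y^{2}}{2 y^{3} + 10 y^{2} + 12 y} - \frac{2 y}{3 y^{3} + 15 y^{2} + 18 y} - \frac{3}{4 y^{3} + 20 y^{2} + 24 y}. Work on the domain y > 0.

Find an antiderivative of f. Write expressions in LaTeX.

An antiderivative is F(y) = - \frac{\log{\left(y \right)}}{8} + \frac{17 \log{\left(y + 2 \right)}}{24} - \frac{13 \log{\left(y + 3 \right)}}{12}.

The denominator factors as 12 y \left(y + 2\right) \left(y + 3\right); partial fractions split f into directly integrable pieces: - \frac{13}{12 \left(y + 3\right)} + \frac{17}{24 \left(y + 2\right)} - \frac{1}{8 y}.
Check: d/dy[- \frac{\log{\left(y \right)}}{8} + \frac{17 \log{\left(y + 2 \right)}}{24} - \frac{13 \log{\left(y + 3 \right)}}{12}] = \frac{- 6 y^{2} - 8 y - 9}{12 y^{3} + 60 y^{2} + 72 y}, which equals f(y).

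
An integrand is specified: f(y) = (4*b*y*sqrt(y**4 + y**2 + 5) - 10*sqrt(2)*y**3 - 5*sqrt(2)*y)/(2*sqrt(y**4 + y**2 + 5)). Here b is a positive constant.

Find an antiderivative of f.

Since d/dy undoes antidifferentiation here, F'(y) = f(y) is required of F(y).
Check: d/dy[(2*b*y**2 - 5*sqrt(2)*sqrt(y**4 + y**2 + 5))/2] = (4*b*y*sqrt(y**4 + y**2 + 5) - 10*sqrt(2)*y**3 - 5*sqrt(2)*y)/(2*sqrt(y**4 + y**2 + 5)) = f(y).

An antiderivative is F(y) = (2*b*y**2 - 5*sqrt(2)*sqrt(y**4 + y**2 + 5))/2.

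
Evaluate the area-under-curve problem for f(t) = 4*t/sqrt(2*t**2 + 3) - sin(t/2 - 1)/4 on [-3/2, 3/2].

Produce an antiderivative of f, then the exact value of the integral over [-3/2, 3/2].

Integrate term by term and add the pieces.
F(t) = (4*sqrt(2*t**2 + 3) + cos(t/2 - 1))/2 is an antiderivative of f.
Check: d/dt[(4*sqrt(2*t**2 + 3) + cos(t/2 - 1))/2] = (16*t - sqrt(2*t**2 + 3)*sin(t/2 - 1))/(4*sqrt(2*t**2 + 3)), which equals f(t).
F(3/2) = cos(1/4)/2 + sqrt(30); F(-3/2) = cos(7/4)/2 + sqrt(30).
Integral = F(3/2) - F(-3/2) = -cos(7/4)/2 + cos(1/4)/2.

Antiderivative: F(t) = (4*sqrt(2*t**2 + 3) + cos(t/2 - 1))/2; value = -cos(7/4)/2 + cos(1/4)/2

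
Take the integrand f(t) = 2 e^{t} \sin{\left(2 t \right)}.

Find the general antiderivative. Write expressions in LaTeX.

Check any antiderivative F(t) by computing F'(t) and comparing it with f(t).
Check: d/dt[\frac{2 \left(\sin{\left(2 t \right)} - 2 \cos{\left(2 t \right)}\right) e^{t}}{5}] = 2 e^{t} \sin{\left(2 t \right)} = f(t).

F(t) = \frac{2 \left(\sin{\left(2 t \right)} - 2 \cos{\left(2 t \right)}\right) e^{t}}{5} + C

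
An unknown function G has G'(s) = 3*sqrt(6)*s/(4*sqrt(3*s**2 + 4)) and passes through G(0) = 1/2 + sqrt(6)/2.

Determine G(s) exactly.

G'(s) matches the chain-rule pattern g'(h)*h' with inner function h(s) = s**2/2 + 2/3; substituting u = h(s) collapses the integral.
A general antiderivative is 3*sqrt(s**2/2 + 2/3)/2 + C.
The condition gives C = 1/2 + sqrt(6)/2 - (sqrt(6)/2) = 1/2.
So G(s) = sqrt(6)*sqrt(3*s**2 + 4)/4 + 1/2.
Check: d/ds[sqrt(6)*sqrt(3*s**2 + 4)/4 + 1/2] = 3*sqrt(6)*s/(4*sqrt(3*s**2 + 4)) = G'(s).

G(s) = sqrt(6)*sqrt(3*s**2 + 4)/4 + 1/2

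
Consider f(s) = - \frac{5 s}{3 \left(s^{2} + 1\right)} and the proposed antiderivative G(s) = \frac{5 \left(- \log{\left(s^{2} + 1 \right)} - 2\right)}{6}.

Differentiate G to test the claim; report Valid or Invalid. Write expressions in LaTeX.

Valid: G'(s) = f(s).

d/ds[G] = - \frac{5 s}{3 s^{2} + 3}
This equals f(s) exactly, so the claim holds.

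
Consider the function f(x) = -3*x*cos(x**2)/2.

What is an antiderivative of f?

An antiderivative is F(x) = -3*sin(x**2)/4.

A candidate is checked by its d/dx: the result must match f(x).
Check: d/dx[-3*sin(x**2)/4] = -3*x*cos(x**2)/2 = f(x).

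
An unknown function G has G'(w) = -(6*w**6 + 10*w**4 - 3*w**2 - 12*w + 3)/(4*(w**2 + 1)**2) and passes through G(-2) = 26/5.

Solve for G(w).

G(w) = -(2*w**5 - 8*w**2 + 3*w - 2)/(4*(w**2 + 1))

Whatever form G(w) takes, its d/dw must return the stated G'(w).
A general antiderivative is -w*(w**4 - 3*w + 3/2)/(2*(w**2 + 1)) + C.
The condition gives C = 26/5 - (47/10) = 1/2.
So G(w) = -(2*w**5 - 8*w**2 + 3*w - 2)/(4*(w**2 + 1)).
Check: d/dw[-(2*w**5 - 8*w**2 + 3*w - 2)/(4*(w**2 + 1))] = (-6*w**6 - 10*w**4 + 3*w**2 + 12*w - 3)/(4*w**4 + 8*w**2 + 4), which equals G'(w).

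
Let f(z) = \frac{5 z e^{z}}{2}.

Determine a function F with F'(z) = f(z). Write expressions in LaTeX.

Recognize the product-rule pattern: f = u'v + uv' with u = \frac{5 z}{2} - \frac{5}{2}, v = e^{z}, so integration by parts undoes it.
Check: d/dz[\frac{\left(5 z - 5\right) e^{z}}{2}] = \frac{5 z e^{z}}{2} = f(z).

An antiderivative is F(z) = \frac{\left(5 z - 5\right) e^{z}}{2}.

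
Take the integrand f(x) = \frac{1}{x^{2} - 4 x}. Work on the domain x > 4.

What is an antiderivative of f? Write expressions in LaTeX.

Factor the denominator (x \left(x - 4\right)) and decompose: f = \frac{1}{4 \left(x - 4\right)} - \frac{1}{4 x}; each piece integrates to a log, atan, or power term.
Check: d/dx[- \frac{\log{\left(x \right)}}{4} + \frac{\log{\left(x - 4 \right)}}{4}] = \frac{1}{x^{2} - 4 x} = f(x).

An antiderivative is F(x) = - \frac{\log{\left(x \right)}}{4} + \frac{\log{\left(x - 4 \right)}}{4}.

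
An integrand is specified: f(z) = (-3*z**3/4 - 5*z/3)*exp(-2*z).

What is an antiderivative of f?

An antiderivative is F(z) = 3*z**3*exp(-2*z)/8 + 9*z**2*exp(-2*z)/16 + 67*z*exp(-2*z)/48 + 67*exp(-2*z)/96.

f has the shape u'v + uv' for u = 3*z**3/8 + 9*z**2/16 + 67*z/48 + 67/96 and v = exp(-2*z) — it is the derivative of the product u*v.
Check: d/dz[3*z**3*exp(-2*z)/8 + 9*z**2*exp(-2*z)/16 + 67*z*exp(-2*z)/48 + 67*exp(-2*z)/96] = (-9*z**3 - 20*z)*exp(-2*z)/12, which equals f(z).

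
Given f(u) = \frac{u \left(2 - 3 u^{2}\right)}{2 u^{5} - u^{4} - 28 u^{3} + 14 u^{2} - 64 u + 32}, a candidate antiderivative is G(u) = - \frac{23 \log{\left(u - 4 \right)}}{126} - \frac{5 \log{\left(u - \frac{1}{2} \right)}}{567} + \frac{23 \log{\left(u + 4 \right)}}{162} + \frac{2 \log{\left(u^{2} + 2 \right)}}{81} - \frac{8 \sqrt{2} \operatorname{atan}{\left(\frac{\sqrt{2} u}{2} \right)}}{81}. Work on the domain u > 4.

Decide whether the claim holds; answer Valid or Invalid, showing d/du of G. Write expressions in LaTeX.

Valid. The derivative of G reproduces f.

d/du[G] = \frac{- 3 u^{3} + 2 u}{2 u^{5} - u^{4} - 28 u^{3} + 14 u^{2} - 64 u + 32}
This equals f(u) exactly, so the claim holds.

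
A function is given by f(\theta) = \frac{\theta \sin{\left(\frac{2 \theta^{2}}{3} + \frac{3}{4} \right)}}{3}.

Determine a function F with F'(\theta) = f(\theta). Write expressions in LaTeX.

The substitution u = \frac{2 \theta^{2}}{3} + \frac{3}{4} works: f is exactly (dF/du)*(du/d\theta) for that inner function.
Check: d/d\theta[- \frac{\cos{\left(\frac{2 \theta^{2}}{3} + \frac{3}{4} \right)}}{4}] = \frac{\theta \sin{\left(\frac{2 \theta^{2}}{3} + \frac{3}{4} \right)}}{3} = f(\theta).

An antiderivative is F(\theta) = - \frac{\cos{\left(\frac{2 \theta^{2}}{3} + \frac{3}{4} \right)}}{4}.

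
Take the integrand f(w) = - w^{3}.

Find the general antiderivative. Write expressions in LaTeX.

Check any antiderivative F(w) by computing F'(w) and comparing it with f(w).
Check: d/dw[- \frac{w^{4}}{4}] = - w^{3} = f(w).

F(w) = - \frac{w^{4}}{4} + C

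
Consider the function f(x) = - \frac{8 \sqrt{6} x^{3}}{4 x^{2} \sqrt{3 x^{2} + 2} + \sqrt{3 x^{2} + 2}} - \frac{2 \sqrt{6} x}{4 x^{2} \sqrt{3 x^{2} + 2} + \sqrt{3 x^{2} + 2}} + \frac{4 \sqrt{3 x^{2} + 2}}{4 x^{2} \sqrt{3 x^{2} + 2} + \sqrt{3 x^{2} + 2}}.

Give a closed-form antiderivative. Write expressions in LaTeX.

The integrand splits into summands that can be handled one at a time.
Check: d/dx[\frac{\sqrt{3} \left(- 2 \sqrt{2} \sqrt{3 x^{2} + 2} + 2 \sqrt{3} \operatorname{atan}{\left(2 x \right)}\right)}{3}] = \frac{- 8 \sqrt{6} x^{3} - 2 \sqrt{6} x + 4 \sqrt{3 x^{2} + 2}}{4 x^{2} \sqrt{3 x^{2} + 2} + \sqrt{3 x^{2} + 2}}, which equals f(x).

An antiderivative is F(x) = \frac{\sqrt{3} \left(- 2 \sqrt{2} \sqrt{3 x^{2} + 2} + 2 \sqrt{3} \operatorname{atan}{\left(2 x \right)}\right)}{3}.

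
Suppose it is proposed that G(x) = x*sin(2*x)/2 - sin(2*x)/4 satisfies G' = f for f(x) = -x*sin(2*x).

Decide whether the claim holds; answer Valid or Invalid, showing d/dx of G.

d/dx[G] = x*cos(2*x) + sin(2*x)/2 - cos(2*x)/2
d/dx[G] - f(x) = x*sin(2*x) + x*cos(2*x) + sin(2*x)/2 - cos(2*x)/2 != 0.

Invalid: d/dx[G] - f = x*sin(2*x) + x*cos(2*x) + sin(2*x)/2 - cos(2*x)/2, which is not 0.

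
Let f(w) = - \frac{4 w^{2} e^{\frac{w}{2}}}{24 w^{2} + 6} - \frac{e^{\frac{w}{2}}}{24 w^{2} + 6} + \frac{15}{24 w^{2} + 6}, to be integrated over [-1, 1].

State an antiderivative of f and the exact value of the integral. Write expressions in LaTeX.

The integrand splits into summands that can be handled one at a time.
F(w) = - \frac{e^{\frac{w}{2}}}{3} + \frac{5 \operatorname{atan}{\left(2 w \right)}}{4} is an antiderivative of f.
Check: d/dw[- \frac{e^{\frac{w}{2}}}{3} + \frac{5 \operatorname{atan}{\left(2 w \right)}}{4}] = \frac{- 4 w^{2} e^{\frac{w}{2}} - e^{\frac{w}{2}} + 15}{24 w^{2} + 6}, which equals f(w).
F(1) = - \frac{e^{\frac{1}{2}}}{3} + \frac{5 \operatorname{atan}{\left(2 \right)}}{4}; F(-1) = - \frac{5 \operatorname{atan}{\left(2 \right)}}{4} - \frac{1}{3 e^{\frac{1}{2}}}.
Integral = F(1) - F(-1) = - \frac{e^{\frac{1}{2}}}{3} + \frac{1}{3 e^{\frac{1}{2}}} + \frac{5 \operatorname{atan}{\left(2 \right)}}{2}.

Antiderivative: F(w) = - \frac{e^{\frac{w}{2}}}{3} + \frac{5 \operatorname{atan}{\left(2 w \right)}}{4}; value = - \frac{e^{\frac{1}{2}}}{3} + \frac{1}{3 e^{\frac{1}{2}}} + \frac{5 \operatorname{atan}{\left(2 \right)}}{2}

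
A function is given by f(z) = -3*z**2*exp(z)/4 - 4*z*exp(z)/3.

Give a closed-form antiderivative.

An antiderivative is F(z) = (-9*z**2 + 2*z - 2)*exp(z)/12.

Recognize the product-rule pattern: f = u'v + uv' with u = -3*z**2/4 + z/6 - 1/6, v = exp(z), so integration by parts undoes it.
Check: d/dz[(-9*z**2 + 2*z - 2)*exp(z)/12] = -3*z**2*exp(z)/4 - 4*z*exp(z)/3 = f(z).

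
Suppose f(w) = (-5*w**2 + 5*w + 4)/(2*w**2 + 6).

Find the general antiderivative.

Since d/dw undoes antidifferentiation here, F'(w) = f(w) is required of F(w).
Check: d/dw[-5*w/2 + 5*log(w**2 + 3)/4 + 19*sqrt(3)*atan(sqrt(3)*w/3)/6] = (-5*w**2 + 5*w + 4)/(2*w**2 + 6) = f(w).

F(w) = -5*w/2 + 5*log(w**2 + 3)/4 + 19*sqrt(3)*atan(sqrt(3)*w/3)/6 + C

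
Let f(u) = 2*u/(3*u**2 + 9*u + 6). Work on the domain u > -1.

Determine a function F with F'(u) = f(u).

An antiderivative is F(u) = 2*(-log(u + 1) + 2*log(u + 2))/3.

The denominator factors as 3*(u + 1)*(u + 2); partial fractions split f into directly integrable pieces: 4/(3*(u + 2)) - 2/(3*(u + 1)).
Check: d/du[2*(-log(u + 1) + 2*log(u + 2))/3] = 2*u/(3*u**2 + 9*u + 6) = f(u).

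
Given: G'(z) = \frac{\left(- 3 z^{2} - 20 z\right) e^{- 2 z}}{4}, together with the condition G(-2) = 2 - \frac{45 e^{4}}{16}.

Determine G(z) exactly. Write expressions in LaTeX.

G(z) = \frac{\left(6 z^{2} + 46 z + 23\right) e^{- 2 z}}{16} + 2

G'(z) has the shape u'v + uv' for u = \frac{3 z^{2}}{8} + \frac{23 z}{8} + \frac{23}{16} and v = e^{- 2 z} — it is the derivative of the product u*v.
A general antiderivative is \frac{\left(6 z^{2} + 46 z + 23\right) e^{- 2 z}}{16} + C.
The condition gives C = 2 - \frac{45 e^{4}}{16} - (- \frac{45 e^{4}}{16}) = 2.
So G(z) = \frac{\left(6 z^{2} + 46 z + 23\right) e^{- 2 z}}{16} + 2.
Check: d/dz[\frac{\left(6 z^{2} + 46 z + 23\right) e^{- 2 z}}{16} + 2] = \frac{\left(- 3 z^{2} - 20 z\right) e^{- 2 z}}{4} = G'(z).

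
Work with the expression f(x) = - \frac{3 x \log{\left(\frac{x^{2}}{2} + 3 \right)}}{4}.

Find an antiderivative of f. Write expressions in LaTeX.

An antiderivative is F(x) = - \frac{3 \left(x^{2} \log{\left(\frac{x^{2}}{2} + 3 \right)} - x^{2} + 6 \log{\left(x^{2} + 6 \right)}\right)}{8}.

Any candidate F(x) must reproduce f(x) exactly when differentiated.
Check: d/dx[- \frac{3 \left(x^{2} \log{\left(\frac{x^{2}}{2} + 3 \right)} - x^{2} + 6 \log{\left(x^{2} + 6 \right)}\right)}{8}] = - \frac{3 x \log{\left(\frac{x^{2}}{2} + 3 \right)}}{4} = f(x).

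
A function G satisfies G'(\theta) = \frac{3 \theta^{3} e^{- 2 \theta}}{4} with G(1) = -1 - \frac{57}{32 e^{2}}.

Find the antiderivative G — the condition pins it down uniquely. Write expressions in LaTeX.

G(\theta) = \frac{\left(- 12 \theta^{3} - 18 \theta^{2} - 18 \theta - 9\right) e^{- 2 \theta}}{32} - 1

Recognize the product-rule pattern: G'(\theta) = u'v + uv' with u = - \frac{3 \theta^{3}}{8} - \frac{9 \theta^{2}}{16} - \frac{9 \theta}{16} - \frac{9}{32}, v = e^{- 2 \theta}, so integration by parts undoes it.
A general antiderivative is \frac{\left(- 12 \theta^{3} - 18 \theta^{2} - 18 \theta - 9\right) e^{- 2 \theta}}{32} + C.
The condition gives C = -1 - \frac{57}{32 e^{2}} - (- \frac{57}{32 e^{2}}) = -1.
So G(\theta) = \frac{\left(- 12 \theta^{3} - 18 \theta^{2} - 18 \theta - 9\right) e^{- 2 \theta}}{32} - 1.
Check: d/d\theta[\frac{\left(- 12 \theta^{3} - 18 \theta^{2} - 18 \theta - 9\right) e^{- 2 \theta}}{32} - 1] = \frac{3 \theta^{3} e^{- 2 \theta}}{4} = G'(\theta).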